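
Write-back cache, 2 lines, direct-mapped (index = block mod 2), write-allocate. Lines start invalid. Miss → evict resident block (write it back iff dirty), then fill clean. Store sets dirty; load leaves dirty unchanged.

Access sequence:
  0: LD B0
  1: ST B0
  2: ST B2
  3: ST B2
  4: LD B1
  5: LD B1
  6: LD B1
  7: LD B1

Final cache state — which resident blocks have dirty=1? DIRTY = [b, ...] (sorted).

DIRTY = [2]

0: R B0 → L0 miss [-]
1: W B0 → L0 hit [D]
2: W B2 → L0 miss wb→B0 [D]
3: W B2 → L0 hit [D]
4: R B1 → L1 miss [-]
5: R B1 → L1 hit [-]
6: R B1 → L1 hit [-]
7: R B1 → L1 hit [-]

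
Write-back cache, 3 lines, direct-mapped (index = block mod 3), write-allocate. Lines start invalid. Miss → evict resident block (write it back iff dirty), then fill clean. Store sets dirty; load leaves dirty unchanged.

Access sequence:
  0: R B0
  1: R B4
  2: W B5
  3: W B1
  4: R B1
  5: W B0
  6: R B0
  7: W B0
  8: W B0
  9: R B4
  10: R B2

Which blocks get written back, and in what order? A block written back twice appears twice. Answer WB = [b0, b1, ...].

0: R B0 -> L0 miss  d=-]
1: R B4 -> L1 miss  d=-]
2: W B5 -> L2 miss  d=D]
3: W B1 -> L1 miss  d=D]
4: R B1 -> L1 hit  d=D]
5: W B0 -> L0 hit  d=D]
6: R B0 -> L0 hit  d=D]
7: W B0 -> L0 hit  d=D]
8: W B0 -> L0 hit  d=D]
9: R B4 -> L1 miss wb->B1  d=-]
10: R B2 -> L2 miss wb->B5  d=-]

WB = [1, 5]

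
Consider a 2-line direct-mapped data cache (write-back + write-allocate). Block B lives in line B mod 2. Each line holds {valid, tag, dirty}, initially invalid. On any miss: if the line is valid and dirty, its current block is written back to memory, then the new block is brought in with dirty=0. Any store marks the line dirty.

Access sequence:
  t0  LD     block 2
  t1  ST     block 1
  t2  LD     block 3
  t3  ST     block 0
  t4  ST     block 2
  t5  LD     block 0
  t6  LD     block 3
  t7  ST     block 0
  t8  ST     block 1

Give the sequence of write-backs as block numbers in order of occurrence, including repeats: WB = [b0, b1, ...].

WB = [1, 0, 2]

  0 | R B2 → L0 miss [-]
  1 | W B1 → L1 miss [D]
  2 | R B3 → L1 miss wb→B1 [-]
  3 | W B0 → L0 miss [D]
  4 | W B2 → L0 miss wb→B0 [D]
  5 | R B0 → L0 miss wb→B2 [-]
  6 | R B3 → L1 hit [-]
  7 | W B0 → L0 hit [D]
  8 | W B1 → L1 miss [D]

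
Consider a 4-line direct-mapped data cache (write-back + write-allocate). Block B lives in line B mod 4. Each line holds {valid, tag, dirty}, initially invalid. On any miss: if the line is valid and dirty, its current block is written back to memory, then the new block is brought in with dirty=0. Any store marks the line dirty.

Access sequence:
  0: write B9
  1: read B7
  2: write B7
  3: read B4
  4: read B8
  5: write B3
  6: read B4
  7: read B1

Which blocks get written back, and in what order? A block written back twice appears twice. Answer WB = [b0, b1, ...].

0: W B9 → L1 miss [D]
1: R B7 → L3 miss [-]
2: W B7 → L3 hit [D]
3: R B4 → L0 miss [-]
4: R B8 → L0 miss [-]
5: W B3 → L3 miss wb→B7 [D]
6: R B4 → L0 miss [-]
7: R B1 → L1 miss wb→B9 [-]

WB = [7, 9]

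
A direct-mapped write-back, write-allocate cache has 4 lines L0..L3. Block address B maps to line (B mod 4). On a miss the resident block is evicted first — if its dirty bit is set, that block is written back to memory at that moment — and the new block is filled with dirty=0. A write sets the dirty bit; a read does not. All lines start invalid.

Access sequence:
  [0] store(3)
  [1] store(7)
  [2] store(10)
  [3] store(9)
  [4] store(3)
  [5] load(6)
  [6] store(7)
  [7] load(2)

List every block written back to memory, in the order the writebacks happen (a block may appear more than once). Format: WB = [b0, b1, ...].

0: W B3 -> L3 miss  d=D]
1: W B7 -> L3 miss wb->B3  d=D]
2: W B10 -> L2 miss  d=D]
3: W B9 -> L1 miss  d=D]
4: W B3 -> L3 miss wb->B7  d=D]
5: R B6 -> L2 miss wb->B10  d=-]
6: W B7 -> L3 miss wb->B3  d=D]
7: R B2 -> L2 miss  d=-]

WB = [3, 7, 10, 3]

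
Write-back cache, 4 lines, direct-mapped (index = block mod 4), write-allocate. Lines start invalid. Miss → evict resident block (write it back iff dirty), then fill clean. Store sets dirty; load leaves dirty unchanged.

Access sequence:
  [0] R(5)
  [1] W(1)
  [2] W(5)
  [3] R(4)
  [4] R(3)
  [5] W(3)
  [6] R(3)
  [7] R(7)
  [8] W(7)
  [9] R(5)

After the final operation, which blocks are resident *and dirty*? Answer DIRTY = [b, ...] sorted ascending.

DIRTY = [5, 7]

0: R B5 → L1 miss [-]
1: W B1 → L1 miss [D]
2: W B5 → L1 miss wb→B1 [D]
3: R B4 → L0 miss [-]
4: R B3 → L3 miss [-]
5: W B3 → L3 hit [D]
6: R B3 → L3 hit [D]
7: R B7 → L3 miss wb→B3 [-]
8: W B7 → L3 hit [D]
9: R B5 → L1 hit [D]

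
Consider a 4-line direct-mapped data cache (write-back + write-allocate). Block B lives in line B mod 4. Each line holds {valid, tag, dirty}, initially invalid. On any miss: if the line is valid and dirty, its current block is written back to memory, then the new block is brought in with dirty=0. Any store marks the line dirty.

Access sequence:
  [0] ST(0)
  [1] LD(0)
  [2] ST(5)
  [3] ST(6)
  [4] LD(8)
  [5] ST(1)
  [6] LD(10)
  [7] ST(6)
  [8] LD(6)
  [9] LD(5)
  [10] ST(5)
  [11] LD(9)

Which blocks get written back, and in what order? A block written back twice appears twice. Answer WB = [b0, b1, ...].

WB = [0, 5, 6, 1, 5]

0: W B0 -> L0 miss  d=D]
1: R B0 -> L0 hit  d=D]
2: W B5 -> L1 miss  d=D]
3: W B6 -> L2 miss  d=D]
4: R B8 -> L0 miss wb->B0  d=-]
5: W B1 -> L1 miss wb->B5  d=D]
6: R B10 -> L2 miss wb->B6  d=-]
7: W B6 -> L2 miss  d=D]
8: R B6 -> L2 hit  d=D]
9: R B5 -> L1 miss wb->B1  d=-]
10: W B5 -> L1 hit  d=D]
11: R B9 -> L1 miss wb->B5  d=-]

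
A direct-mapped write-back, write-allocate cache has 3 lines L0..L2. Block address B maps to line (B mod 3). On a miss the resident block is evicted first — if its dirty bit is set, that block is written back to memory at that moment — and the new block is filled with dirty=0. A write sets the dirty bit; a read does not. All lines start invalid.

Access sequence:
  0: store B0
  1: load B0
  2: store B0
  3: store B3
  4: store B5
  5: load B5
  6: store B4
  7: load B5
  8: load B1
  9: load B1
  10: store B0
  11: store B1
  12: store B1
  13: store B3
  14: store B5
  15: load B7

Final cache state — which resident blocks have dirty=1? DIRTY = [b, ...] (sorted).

0: W B0 → L0 miss [D]
1: R B0 → L0 hit [D]
2: W B0 → L0 hit [D]
3: W B3 → L0 miss wb→B0 [D]
4: W B5 → L2 miss [D]
5: R B5 → L2 hit [D]
6: W B4 → L1 miss [D]
7: R B5 → L2 hit [D]
8: R B1 → L1 miss wb→B4 [-]
9: R B1 → L1 hit [-]
10: W B0 → L0 miss wb→B3 [D]
11: W B1 → L1 hit [D]
12: W B1 → L1 hit [D]
13: W B3 → L0 miss wb→B0 [D]
14: W B5 → L2 hit [D]
15: R B7 → L1 miss wb→B1 [-]

DIRTY = [3, 5]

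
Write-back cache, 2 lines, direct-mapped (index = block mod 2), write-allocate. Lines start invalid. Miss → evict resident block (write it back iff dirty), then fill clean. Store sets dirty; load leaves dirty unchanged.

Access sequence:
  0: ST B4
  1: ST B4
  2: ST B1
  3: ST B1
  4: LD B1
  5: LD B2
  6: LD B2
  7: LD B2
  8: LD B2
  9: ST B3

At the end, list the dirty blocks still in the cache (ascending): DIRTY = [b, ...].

DIRTY = [3]

  0 | W B4 → L0 miss [D]
  1 | W B4 → L0 hit [D]
  2 | W B1 → L1 miss [D]
  3 | W B1 → L1 hit [D]
  4 | R B1 → L1 hit [D]
  5 | R B2 → L0 miss wb→B4 [-]
  6 | R B2 → L0 hit [-]
  7 | R B2 → L0 hit [-]
  8 | R B2 → L0 hit [-]
  9 | W B3 → L1 miss wb→B1 [D]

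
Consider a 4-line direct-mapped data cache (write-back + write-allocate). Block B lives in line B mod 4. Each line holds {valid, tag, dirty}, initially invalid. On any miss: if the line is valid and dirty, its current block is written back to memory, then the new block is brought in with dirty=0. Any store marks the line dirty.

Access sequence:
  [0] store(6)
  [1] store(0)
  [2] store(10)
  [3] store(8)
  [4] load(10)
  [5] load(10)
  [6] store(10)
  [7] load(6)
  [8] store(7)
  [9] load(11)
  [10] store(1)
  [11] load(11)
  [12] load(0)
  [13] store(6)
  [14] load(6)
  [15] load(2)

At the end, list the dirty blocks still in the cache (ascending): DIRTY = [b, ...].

0: W B6 → L2 miss [D]
1: W B0 → L0 miss [D]
2: W B10 → L2 miss wb→B6 [D]
3: W B8 → L0 miss wb→B0 [D]
4: R B10 → L2 hit [D]
5: R B10 → L2 hit [D]
6: W B10 → L2 hit [D]
7: R B6 → L2 miss wb→B10 [-]
8: W B7 → L3 miss [D]
9: R B11 → L3 miss wb→B7 [-]
10: W B1 → L1 miss [D]
11: R B11 → L3 hit [-]
12: R B0 → L0 miss wb→B8 [-]
13: W B6 → L2 hit [D]
14: R B6 → L2 hit [D]
15: R B2 → L2 miss wb→B6 [-]

DIRTY = [1]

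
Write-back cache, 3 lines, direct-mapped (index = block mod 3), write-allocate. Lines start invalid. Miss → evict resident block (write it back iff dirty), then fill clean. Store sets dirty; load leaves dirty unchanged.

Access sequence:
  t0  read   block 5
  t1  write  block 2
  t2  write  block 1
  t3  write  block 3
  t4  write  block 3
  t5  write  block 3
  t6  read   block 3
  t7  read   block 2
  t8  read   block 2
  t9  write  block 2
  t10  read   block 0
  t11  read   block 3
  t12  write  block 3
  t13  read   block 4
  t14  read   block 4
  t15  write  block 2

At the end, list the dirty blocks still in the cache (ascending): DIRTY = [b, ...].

DIRTY = [2, 3]

0: R B5 → L2 miss [-]
1: W B2 → L2 miss [D]
2: W B1 → L1 miss [D]
3: W B3 → L0 miss [D]
4: W B3 → L0 hit [D]
5: W B3 → L0 hit [D]
6: R B3 → L0 hit [D]
7: R B2 → L2 hit [D]
8: R B2 → L2 hit [D]
9: W B2 → L2 hit [D]
10: R B0 → L0 miss wb→B3 [-]
11: R B3 → L0 miss [-]
12: W B3 → L0 hit [D]
13: R B4 → L1 miss wb→B1 [-]
14: R B4 → L1 hit [-]
15: W B2 → L2 hit [D]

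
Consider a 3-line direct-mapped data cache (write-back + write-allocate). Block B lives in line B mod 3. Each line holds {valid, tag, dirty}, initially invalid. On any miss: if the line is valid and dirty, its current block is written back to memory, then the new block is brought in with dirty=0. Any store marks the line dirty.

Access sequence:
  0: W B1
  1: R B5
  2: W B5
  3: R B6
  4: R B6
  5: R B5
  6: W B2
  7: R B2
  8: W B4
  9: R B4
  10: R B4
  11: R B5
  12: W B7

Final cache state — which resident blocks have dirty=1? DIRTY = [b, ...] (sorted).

DIRTY = [7]

0: W B1 -> L1 miss  d=D]
1: R B5 -> L2 miss  d=-]
2: W B5 -> L2 hit  d=D]
3: R B6 -> L0 miss  d=-]
4: R B6 -> L0 hit  d=-]
5: R B5 -> L2 hit  d=D]
6: W B2 -> L2 miss wb->B5  d=D]
7: R B2 -> L2 hit  d=D]
8: W B4 -> L1 miss wb->B1  d=D]
9: R B4 -> L1 hit  d=D]
10: R B4 -> L1 hit  d=D]
11: R B5 -> L2 miss wb->B2  d=-]
12: W B7 -> L1 miss wb->B4  d=D]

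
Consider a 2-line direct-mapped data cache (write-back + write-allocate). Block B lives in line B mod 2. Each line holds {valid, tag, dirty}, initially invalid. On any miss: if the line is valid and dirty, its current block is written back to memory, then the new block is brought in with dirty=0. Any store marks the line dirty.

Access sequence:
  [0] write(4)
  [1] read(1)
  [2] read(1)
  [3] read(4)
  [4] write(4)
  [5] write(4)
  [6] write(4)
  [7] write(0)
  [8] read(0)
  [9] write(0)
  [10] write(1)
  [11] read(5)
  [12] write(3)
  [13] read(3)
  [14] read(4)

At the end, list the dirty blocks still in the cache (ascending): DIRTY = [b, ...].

0: W B4 → L0 miss [D]
1: R B1 → L1 miss [-]
2: R B1 → L1 hit [-]
3: R B4 → L0 hit [D]
4: W B4 → L0 hit [D]
5: W B4 → L0 hit [D]
6: W B4 → L0 hit [D]
7: W B0 → L0 miss wb→B4 [D]
8: R B0 → L0 hit [D]
9: W B0 → L0 hit [D]
10: W B1 → L1 hit [D]
11: R B5 → L1 miss wb→B1 [-]
12: W B3 → L1 miss [D]
13: R B3 → L1 hit [D]
14: R B4 → L0 miss wb→B0 [-]

DIRTY = [3]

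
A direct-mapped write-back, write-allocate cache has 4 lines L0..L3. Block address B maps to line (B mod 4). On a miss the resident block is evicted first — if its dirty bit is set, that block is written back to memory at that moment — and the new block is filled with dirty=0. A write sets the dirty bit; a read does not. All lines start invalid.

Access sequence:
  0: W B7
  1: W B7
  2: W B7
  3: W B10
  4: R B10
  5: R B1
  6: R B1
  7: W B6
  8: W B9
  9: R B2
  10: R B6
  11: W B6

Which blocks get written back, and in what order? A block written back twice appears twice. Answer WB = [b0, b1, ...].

WB = [10, 6]

0: W B7 → L3 miss [D]
1: W B7 → L3 hit [D]
2: W B7 → L3 hit [D]
3: W B10 → L2 miss [D]
4: R B10 → L2 hit [D]
5: R B1 → L1 miss [-]
6: R B1 → L1 hit [-]
7: W B6 → L2 miss wb→B10 [D]
8: W B9 → L1 miss [D]
9: R B2 → L2 miss wb→B6 [-]
10: R B6 → L2 miss [-]
11: W B6 → L2 hit [D]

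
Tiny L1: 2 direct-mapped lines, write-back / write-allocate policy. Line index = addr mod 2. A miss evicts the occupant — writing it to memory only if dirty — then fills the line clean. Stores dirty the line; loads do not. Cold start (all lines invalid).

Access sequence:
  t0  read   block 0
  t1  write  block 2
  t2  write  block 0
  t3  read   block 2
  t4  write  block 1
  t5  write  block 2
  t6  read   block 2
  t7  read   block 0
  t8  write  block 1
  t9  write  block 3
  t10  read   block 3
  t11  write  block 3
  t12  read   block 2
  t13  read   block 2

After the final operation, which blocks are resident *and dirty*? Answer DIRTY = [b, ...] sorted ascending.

0: R B0 -> L0 miss  d=-]
1: W B2 -> L0 miss  d=D]
2: W B0 -> L0 miss wb->B2  d=D]
3: R B2 -> L0 miss wb->B0  d=-]
4: W B1 -> L1 miss  d=D]
5: W B2 -> L0 hit  d=D]
6: R B2 -> L0 hit  d=D]
7: R B0 -> L0 miss wb->B2  d=-]
8: W B1 -> L1 hit  d=D]
9: W B3 -> L1 miss wb->B1  d=D]
10: R B3 -> L1 hit  d=D]
11: W B3 -> L1 hit  d=D]
12: R B2 -> L0 miss  d=-]
13: R B2 -> L0 hit  d=-]

DIRTY = [3]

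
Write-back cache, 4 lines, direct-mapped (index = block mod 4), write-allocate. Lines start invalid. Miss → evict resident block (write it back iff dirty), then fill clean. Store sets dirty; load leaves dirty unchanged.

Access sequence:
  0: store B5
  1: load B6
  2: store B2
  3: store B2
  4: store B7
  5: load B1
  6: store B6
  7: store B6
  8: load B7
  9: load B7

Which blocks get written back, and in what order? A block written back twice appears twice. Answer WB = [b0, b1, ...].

0: W B5 -> L1 miss  d=D]
1: R B6 -> L2 miss  d=-]
2: W B2 -> L2 miss  d=D]
3: W B2 -> L2 hit  d=D]
4: W B7 -> L3 miss  d=D]
5: R B1 -> L1 miss wb->B5  d=-]
6: W B6 -> L2 miss wb->B2  d=D]
7: W B6 -> L2 hit  d=D]
8: R B7 -> L3 hit  d=D]
9: R B7 -> L3 hit  d=D]

WB = [5, 2]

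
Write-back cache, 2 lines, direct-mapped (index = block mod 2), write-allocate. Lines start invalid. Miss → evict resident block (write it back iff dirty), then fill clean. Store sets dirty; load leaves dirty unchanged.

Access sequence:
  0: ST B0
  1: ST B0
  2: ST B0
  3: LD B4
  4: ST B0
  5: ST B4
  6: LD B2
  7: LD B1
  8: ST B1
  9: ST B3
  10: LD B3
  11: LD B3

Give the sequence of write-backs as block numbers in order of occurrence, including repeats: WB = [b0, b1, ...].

0: W B0 → L0 miss [D]
1: W B0 → L0 hit [D]
2: W B0 → L0 hit [D]
3: R B4 → L0 miss wb→B0 [-]
4: W B0 → L0 miss [D]
5: W B4 → L0 miss wb→B0 [D]
6: R B2 → L0 miss wb→B4 [-]
7: R B1 → L1 miss [-]
8: W B1 → L1 hit [D]
9: W B3 → L1 miss wb→B1 [D]
10: R B3 → L1 hit [D]
11: R B3 → L1 hit [D]

WB = [0, 0, 4, 1]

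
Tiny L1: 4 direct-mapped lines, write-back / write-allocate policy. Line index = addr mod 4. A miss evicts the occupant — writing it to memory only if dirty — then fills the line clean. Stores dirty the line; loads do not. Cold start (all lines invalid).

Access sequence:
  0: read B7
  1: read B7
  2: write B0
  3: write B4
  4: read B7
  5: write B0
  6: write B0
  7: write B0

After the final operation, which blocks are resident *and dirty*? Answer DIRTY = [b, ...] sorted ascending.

0: R B7 -> L3 miss  d=-]
1: R B7 -> L3 hit  d=-]
2: W B0 -> L0 miss  d=D]
3: W B4 -> L0 miss wb->B0  d=D]
4: R B7 -> L3 hit  d=-]
5: W B0 -> L0 miss wb->B4  d=D]
6: W B0 -> L0 hit  d=D]
7: W B0 -> L0 hit  d=D]

DIRTY = [0]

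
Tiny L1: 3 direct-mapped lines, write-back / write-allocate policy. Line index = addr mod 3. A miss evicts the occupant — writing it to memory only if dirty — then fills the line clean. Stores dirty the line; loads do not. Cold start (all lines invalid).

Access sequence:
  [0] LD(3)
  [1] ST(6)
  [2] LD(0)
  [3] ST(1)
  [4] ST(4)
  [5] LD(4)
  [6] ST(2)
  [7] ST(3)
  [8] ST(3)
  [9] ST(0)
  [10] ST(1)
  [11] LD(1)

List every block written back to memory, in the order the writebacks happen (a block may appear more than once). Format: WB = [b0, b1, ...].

0: R B3 → L0 miss [-]
1: W B6 → L0 miss [D]
2: R B0 → L0 miss wb→B6 [-]
3: W B1 → L1 miss [D]
4: W B4 → L1 miss wb→B1 [D]
5: R B4 → L1 hit [D]
6: W B2 → L2 miss [D]
7: W B3 → L0 miss [D]
8: W B3 → L0 hit [D]
9: W B0 → L0 miss wb→B3 [D]
10: W B1 → L1 miss wb→B4 [D]
11: R B1 → L1 hit [D]

WB = [6, 1, 3, 4]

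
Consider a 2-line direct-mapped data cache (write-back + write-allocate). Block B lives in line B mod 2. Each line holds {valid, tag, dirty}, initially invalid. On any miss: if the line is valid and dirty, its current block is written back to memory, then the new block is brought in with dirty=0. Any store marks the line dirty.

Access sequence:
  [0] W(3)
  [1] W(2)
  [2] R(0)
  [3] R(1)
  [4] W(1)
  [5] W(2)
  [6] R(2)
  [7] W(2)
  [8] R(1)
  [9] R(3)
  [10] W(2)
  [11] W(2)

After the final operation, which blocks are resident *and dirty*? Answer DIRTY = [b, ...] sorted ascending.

DIRTY = [2]

0: W B3 -> L1 miss  d=D]
1: W B2 -> L0 miss  d=D]
2: R B0 -> L0 miss wb->B2  d=-]
3: R B1 -> L1 miss wb->B3  d=-]
4: W B1 -> L1 hit  d=D]
5: W B2 -> L0 miss  d=D]
6: R B2 -> L0 hit  d=D]
7: W B2 -> L0 hit  d=D]
8: R B1 -> L1 hit  d=D]
9: R B3 -> L1 miss wb->B1  d=-]
10: W B2 -> L0 hit  d=D]
11: W B2 -> L0 hit  d=D]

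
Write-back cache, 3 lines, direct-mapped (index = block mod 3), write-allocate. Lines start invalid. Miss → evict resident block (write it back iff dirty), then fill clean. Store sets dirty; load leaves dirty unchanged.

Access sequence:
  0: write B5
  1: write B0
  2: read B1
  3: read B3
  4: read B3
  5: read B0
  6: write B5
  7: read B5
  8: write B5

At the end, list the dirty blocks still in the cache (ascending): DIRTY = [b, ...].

0: W B5 -> L2 miss  d=D]
1: W B0 -> L0 miss  d=D]
2: R B1 -> L1 miss  d=-]
3: R B3 -> L0 miss wb->B0  d=-]
4: R B3 -> L0 hit  d=-]
5: R B0 -> L0 miss  d=-]
6: W B5 -> L2 hit  d=D]
7: R B5 -> L2 hit  d=D]
8: W B5 -> L2 hit  d=D]

DIRTY = [5]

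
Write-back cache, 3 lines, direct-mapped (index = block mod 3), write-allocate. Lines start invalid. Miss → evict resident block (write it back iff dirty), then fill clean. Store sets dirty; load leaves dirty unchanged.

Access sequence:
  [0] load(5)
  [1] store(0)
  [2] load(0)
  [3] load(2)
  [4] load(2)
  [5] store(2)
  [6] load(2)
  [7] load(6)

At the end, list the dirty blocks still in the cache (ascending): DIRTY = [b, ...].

DIRTY = [2]

  0 | R B5 → L2 miss [-]
  1 | W B0 → L0 miss [D]
  2 | R B0 → L0 hit [D]
  3 | R B2 → L2 miss [-]
  4 | R B2 → L2 hit [-]
  5 | W B2 → L2 hit [D]
  6 | R B2 → L2 hit [D]
  7 | R B6 → L0 miss wb→B0 [-]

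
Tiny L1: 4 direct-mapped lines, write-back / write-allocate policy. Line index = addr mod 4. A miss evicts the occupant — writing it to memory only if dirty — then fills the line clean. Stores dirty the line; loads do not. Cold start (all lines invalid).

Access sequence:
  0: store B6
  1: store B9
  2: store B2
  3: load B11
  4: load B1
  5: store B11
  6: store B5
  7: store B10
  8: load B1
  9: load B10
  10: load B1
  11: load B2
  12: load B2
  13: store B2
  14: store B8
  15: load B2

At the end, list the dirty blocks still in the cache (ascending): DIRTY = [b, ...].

  0 | W B6 → L2 miss [D]
  1 | W B9 → L1 miss [D]
  2 | W B2 → L2 miss wb→B6 [D]
  3 | R B11 → L3 miss [-]
  4 | R B1 → L1 miss wb→B9 [-]
  5 | W B11 → L3 hit [D]
  6 | W B5 → L1 miss [D]
  7 | W B10 → L2 miss wb→B2 [D]
  8 | R B1 → L1 miss wb→B5 [-]
  9 | R B10 → L2 hit [D]
  10 | R B1 → L1 hit [-]
  11 | R B2 → L2 miss wb→B10 [-]
  12 | R B2 → L2 hit [-]
  13 | W B2 → L2 hit [D]
  14 | W B8 → L0 miss [D]
  15 | R B2 → L2 hit [D]

DIRTY = [2, 8, 11]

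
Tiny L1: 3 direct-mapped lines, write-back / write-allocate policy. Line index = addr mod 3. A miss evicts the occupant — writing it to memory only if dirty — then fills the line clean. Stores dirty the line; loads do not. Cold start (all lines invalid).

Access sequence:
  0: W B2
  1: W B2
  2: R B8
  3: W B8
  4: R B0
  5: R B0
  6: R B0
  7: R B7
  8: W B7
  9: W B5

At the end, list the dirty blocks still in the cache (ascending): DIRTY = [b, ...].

0: W B2 -> L2 miss  d=D]
1: W B2 -> L2 hit  d=D]
2: R B8 -> L2 miss wb->B2  d=-]
3: W B8 -> L2 hit  d=D]
4: R B0 -> L0 miss  d=-]
5: R B0 -> L0 hit  d=-]
6: R B0 -> L0 hit  d=-]
7: R B7 -> L1 miss  d=-]
8: W B7 -> L1 hit  d=D]
9: W B5 -> L2 miss wb->B8  d=D]

DIRTY = [5, 7]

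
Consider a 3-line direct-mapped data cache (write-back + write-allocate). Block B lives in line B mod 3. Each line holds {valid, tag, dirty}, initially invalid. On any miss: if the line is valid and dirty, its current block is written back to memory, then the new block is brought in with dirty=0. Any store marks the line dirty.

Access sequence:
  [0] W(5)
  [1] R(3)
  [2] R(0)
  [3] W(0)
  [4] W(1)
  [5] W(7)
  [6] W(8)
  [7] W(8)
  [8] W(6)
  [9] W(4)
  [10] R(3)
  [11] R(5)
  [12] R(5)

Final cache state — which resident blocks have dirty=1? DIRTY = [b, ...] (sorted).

0: W B5 → L2 miss [D]
1: R B3 → L0 miss [-]
2: R B0 → L0 miss [-]
3: W B0 → L0 hit [D]
4: W B1 → L1 miss [D]
5: W B7 → L1 miss wb→B1 [D]
6: W B8 → L2 miss wb→B5 [D]
7: W B8 → L2 hit [D]
8: W B6 → L0 miss wb→B0 [D]
9: W B4 → L1 miss wb→B7 [D]
10: R B3 → L0 miss wb→B6 [-]
11: R B5 → L2 miss wb→B8 [-]
12: R B5 → L2 hit [-]

DIRTY = [4]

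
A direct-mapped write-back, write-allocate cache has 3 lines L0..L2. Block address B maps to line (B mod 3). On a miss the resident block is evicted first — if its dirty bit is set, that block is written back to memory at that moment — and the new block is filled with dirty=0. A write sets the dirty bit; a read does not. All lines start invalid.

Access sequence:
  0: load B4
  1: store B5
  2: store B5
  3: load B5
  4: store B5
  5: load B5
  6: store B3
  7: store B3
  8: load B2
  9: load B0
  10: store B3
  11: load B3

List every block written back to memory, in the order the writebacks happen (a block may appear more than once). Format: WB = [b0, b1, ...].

WB = [5, 3]

0: R B4 → L1 miss [-]
1: W B5 → L2 miss [D]
2: W B5 → L2 hit [D]
3: R B5 → L2 hit [D]
4: W B5 → L2 hit [D]
5: R B5 → L2 hit [D]
6: W B3 → L0 miss [D]
7: W B3 → L0 hit [D]
8: R B2 → L2 miss wb→B5 [-]
9: R B0 → L0 miss wb→B3 [-]
10: W B3 → L0 miss [D]
11: R B3 → L0 hit [D]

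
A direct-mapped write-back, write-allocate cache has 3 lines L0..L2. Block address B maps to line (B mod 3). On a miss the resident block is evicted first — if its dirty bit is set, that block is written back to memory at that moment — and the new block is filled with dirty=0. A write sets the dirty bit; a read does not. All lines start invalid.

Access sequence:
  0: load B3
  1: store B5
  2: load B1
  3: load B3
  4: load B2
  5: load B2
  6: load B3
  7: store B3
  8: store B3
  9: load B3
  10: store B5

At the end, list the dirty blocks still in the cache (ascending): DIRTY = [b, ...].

DIRTY = [3, 5]

0: R B3 → L0 miss [-]
1: W B5 → L2 miss [D]
2: R B1 → L1 miss [-]
3: R B3 → L0 hit [-]
4: R B2 → L2 miss wb→B5 [-]
5: R B2 → L2 hit [-]
6: R B3 → L0 hit [-]
7: W B3 → L0 hit [D]
8: W B3 → L0 hit [D]
9: R B3 → L0 hit [D]
10: W B5 → L2 miss [D]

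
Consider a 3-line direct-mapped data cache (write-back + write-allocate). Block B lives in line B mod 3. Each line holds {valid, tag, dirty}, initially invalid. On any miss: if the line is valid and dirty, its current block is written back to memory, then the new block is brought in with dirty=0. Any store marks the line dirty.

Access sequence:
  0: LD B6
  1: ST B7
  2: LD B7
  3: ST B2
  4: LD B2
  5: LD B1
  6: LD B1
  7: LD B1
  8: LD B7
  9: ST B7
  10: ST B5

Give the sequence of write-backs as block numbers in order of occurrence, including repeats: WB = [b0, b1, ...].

WB = [7, 2]

  0 | R B6 → L0 miss [-]
  1 | W B7 → L1 miss [D]
  2 | R B7 → L1 hit [D]
  3 | W B2 → L2 miss [D]
  4 | R B2 → L2 hit [D]
  5 | R B1 → L1 miss wb→B7 [-]
  6 | R B1 → L1 hit [-]
  7 | R B1 → L1 hit [-]
  8 | R B7 → L1 miss [-]
  9 | W B7 → L1 hit [D]
  10 | W B5 → L2 miss wb→B2 [D]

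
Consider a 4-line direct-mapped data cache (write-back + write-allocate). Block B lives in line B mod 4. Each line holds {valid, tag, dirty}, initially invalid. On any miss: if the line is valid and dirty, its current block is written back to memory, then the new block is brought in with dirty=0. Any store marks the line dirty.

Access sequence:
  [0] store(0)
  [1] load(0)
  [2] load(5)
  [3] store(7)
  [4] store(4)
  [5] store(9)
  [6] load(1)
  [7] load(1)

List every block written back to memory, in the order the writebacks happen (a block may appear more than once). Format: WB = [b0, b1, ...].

  0 | W B0 → L0 miss [D]
  1 | R B0 → L0 hit [D]
  2 | R B5 → L1 miss [-]
  3 | W B7 → L3 miss [D]
  4 | W B4 → L0 miss wb→B0 [D]
  5 | W B9 → L1 miss [D]
  6 | R B1 → L1 miss wb→B9 [-]
  7 | R B1 → L1 hit [-]

WB = [0, 9]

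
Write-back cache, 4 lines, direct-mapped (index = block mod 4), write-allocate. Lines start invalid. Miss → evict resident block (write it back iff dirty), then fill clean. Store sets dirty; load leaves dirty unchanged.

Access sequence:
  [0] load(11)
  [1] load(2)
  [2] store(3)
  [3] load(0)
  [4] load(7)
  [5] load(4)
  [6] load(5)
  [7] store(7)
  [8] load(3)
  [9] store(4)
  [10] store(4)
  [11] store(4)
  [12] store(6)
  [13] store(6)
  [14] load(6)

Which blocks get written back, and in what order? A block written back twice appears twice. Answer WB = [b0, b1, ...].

0: R B11 -> L3 miss  d=-]
1: R B2 -> L2 miss  d=-]
2: W B3 -> L3 miss  d=D]
3: R B0 -> L0 miss  d=-]
4: R B7 -> L3 miss wb->B3  d=-]
5: R B4 -> L0 miss  d=-]
6: R B5 -> L1 miss  d=-]
7: W B7 -> L3 hit  d=D]
8: R B3 -> L3 miss wb->B7  d=-]
9: W B4 -> L0 hit  d=D]
10: W B4 -> L0 hit  d=D]
11: W B4 -> L0 hit  d=D]
12: W B6 -> L2 miss  d=D]
13: W B6 -> L2 hit  d=D]
14: R B6 -> L2 hit  d=D]

WB = [3, 7]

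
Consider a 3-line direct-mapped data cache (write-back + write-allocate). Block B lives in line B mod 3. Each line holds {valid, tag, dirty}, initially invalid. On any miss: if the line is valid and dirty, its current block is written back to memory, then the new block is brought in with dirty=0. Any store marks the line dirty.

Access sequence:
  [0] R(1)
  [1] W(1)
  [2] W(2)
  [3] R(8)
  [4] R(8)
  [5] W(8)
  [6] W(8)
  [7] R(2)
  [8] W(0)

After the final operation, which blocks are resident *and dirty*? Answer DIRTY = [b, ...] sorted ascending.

DIRTY = [0, 1]

0: R B1 → L1 miss [-]
1: W B1 → L1 hit [D]
2: W B2 → L2 miss [D]
3: R B8 → L2 miss wb→B2 [-]
4: R B8 → L2 hit [-]
5: W B8 → L2 hit [D]
6: W B8 → L2 hit [D]
7: R B2 → L2 miss wb→B8 [-]
8: W B0 → L0 miss [D]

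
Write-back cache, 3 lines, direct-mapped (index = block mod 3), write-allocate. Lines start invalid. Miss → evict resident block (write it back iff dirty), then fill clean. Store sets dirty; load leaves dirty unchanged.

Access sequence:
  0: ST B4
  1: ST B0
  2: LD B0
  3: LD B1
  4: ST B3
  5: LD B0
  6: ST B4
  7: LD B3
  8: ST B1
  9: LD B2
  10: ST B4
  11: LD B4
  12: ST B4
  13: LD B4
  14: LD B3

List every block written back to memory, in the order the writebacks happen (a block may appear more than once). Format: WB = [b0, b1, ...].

WB = [4, 0, 3, 4, 1]

0: W B4 → L1 miss [D]
1: W B0 → L0 miss [D]
2: R B0 → L0 hit [D]
3: R B1 → L1 miss wb→B4 [-]
4: W B3 → L0 miss wb→B0 [D]
5: R B0 → L0 miss wb→B3 [-]
6: W B4 → L1 miss [D]
7: R B3 → L0 miss [-]
8: W B1 → L1 miss wb→B4 [D]
9: R B2 → L2 miss [-]
10: W B4 → L1 miss wb→B1 [D]
11: R B4 → L1 hit [D]
12: W B4 → L1 hit [D]
13: R B4 → L1 hit [D]
14: R B3 → L0 hit [-]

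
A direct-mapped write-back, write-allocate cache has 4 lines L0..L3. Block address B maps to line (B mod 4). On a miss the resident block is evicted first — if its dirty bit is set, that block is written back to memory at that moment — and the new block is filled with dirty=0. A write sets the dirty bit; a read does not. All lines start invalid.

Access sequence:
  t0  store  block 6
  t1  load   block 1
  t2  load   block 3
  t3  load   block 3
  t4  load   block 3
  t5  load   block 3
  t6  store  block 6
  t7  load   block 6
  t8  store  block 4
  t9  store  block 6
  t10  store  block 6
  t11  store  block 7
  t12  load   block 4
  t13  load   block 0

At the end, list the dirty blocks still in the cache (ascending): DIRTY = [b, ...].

  0 | W B6 → L2 miss [D]
  1 | R B1 → L1 miss [-]
  2 | R B3 → L3 miss [-]
  3 | R B3 → L3 hit [-]
  4 | R B3 → L3 hit [-]
  5 | R B3 → L3 hit [-]
  6 | W B6 → L2 hit [D]
  7 | R B6 → L2 hit [D]
  8 | W B4 → L0 miss [D]
  9 | W B6 → L2 hit [D]
  10 | W B6 → L2 hit [D]
  11 | W B7 → L3 miss [D]
  12 | R B4 → L0 hit [D]
  13 | R B0 → L0 miss wb→B4 [-]

DIRTY = [6, 7]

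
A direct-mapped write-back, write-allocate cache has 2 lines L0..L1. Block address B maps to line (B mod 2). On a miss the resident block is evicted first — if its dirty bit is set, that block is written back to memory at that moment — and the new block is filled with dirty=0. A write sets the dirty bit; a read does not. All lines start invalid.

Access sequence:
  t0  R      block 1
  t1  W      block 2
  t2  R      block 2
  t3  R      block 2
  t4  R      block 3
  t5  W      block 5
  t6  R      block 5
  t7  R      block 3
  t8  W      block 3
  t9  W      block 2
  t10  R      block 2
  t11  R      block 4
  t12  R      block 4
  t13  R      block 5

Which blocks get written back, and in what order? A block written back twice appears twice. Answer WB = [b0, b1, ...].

WB = [5, 2, 3]

  0 | R B1 → L1 miss [-]
  1 | W B2 → L0 miss [D]
  2 | R B2 → L0 hit [D]
  3 | R B2 → L0 hit [D]
  4 | R B3 → L1 miss [-]
  5 | W B5 → L1 miss [D]
  6 | R B5 → L1 hit [D]
  7 | R B3 → L1 miss wb→B5 [-]
  8 | W B3 → L1 hit [D]
  9 | W B2 → L0 hit [D]
  10 | R B2 → L0 hit [D]
  11 | R B4 → L0 miss wb→B2 [-]
  12 | R B4 → L0 hit [-]
  13 | R B5 → L1 miss wb→B3 [-]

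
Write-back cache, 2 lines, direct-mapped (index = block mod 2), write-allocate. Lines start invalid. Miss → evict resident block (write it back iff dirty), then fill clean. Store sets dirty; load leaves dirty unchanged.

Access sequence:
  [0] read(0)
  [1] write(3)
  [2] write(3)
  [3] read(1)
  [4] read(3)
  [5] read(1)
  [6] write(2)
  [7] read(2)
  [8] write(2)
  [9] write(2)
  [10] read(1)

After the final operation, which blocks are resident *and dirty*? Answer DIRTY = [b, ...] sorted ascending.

0: R B0 -> L0 miss  d=-]
1: W B3 -> L1 miss  d=D]
2: W B3 -> L1 hit  d=D]
3: R B1 -> L1 miss wb->B3  d=-]
4: R B3 -> L1 miss  d=-]
5: R B1 -> L1 miss  d=-]
6: W B2 -> L0 miss  d=D]
7: R B2 -> L0 hit  d=D]
8: W B2 -> L0 hit  d=D]
9: W B2 -> L0 hit  d=D]
10: R B1 -> L1 hit  d=-]

DIRTY = [2]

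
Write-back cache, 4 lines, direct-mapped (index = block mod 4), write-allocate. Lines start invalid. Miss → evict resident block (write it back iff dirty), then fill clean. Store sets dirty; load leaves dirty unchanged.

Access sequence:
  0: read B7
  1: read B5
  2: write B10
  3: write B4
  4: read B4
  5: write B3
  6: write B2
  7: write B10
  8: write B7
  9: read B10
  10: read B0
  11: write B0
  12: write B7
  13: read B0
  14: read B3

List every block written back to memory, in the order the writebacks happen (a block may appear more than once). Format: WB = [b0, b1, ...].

WB = [10, 2, 3, 4, 7]

0: R B7 -> L3 miss  d=-]
1: R B5 -> L1 miss  d=-]
2: W B10 -> L2 miss  d=D]
3: W B4 -> L0 miss  d=D]
4: R B4 -> L0 hit  d=D]
5: W B3 -> L3 miss  d=D]
6: W B2 -> L2 miss wb->B10  d=D]
7: W B10 -> L2 miss wb->B2  d=D]
8: W B7 -> L3 miss wb->B3  d=D]
9: R B10 -> L2 hit  d=D]
10: R B0 -> L0 miss wb->B4  d=-]
11: W B0 -> L0 hit  d=D]
12: W B7 -> L3 hit  d=D]
13: R B0 -> L0 hit  d=D]
14: R B3 -> L3 miss wb->B7  d=-]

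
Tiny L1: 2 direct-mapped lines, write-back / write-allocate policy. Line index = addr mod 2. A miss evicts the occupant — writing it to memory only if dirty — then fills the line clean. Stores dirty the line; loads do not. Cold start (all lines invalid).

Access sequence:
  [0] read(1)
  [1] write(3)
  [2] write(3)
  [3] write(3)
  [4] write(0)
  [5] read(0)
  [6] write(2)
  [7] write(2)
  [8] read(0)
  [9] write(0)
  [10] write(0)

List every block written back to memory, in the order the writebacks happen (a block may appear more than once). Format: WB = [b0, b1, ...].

0: R B1 → L1 miss [-]
1: W B3 → L1 miss [D]
2: W B3 → L1 hit [D]
3: W B3 → L1 hit [D]
4: W B0 → L0 miss [D]
5: R B0 → L0 hit [D]
6: W B2 → L0 miss wb→B0 [D]
7: W B2 → L0 hit [D]
8: R B0 → L0 miss wb→B2 [-]
9: W B0 → L0 hit [D]
10: W B0 → L0 hit [D]

WB = [0, 2]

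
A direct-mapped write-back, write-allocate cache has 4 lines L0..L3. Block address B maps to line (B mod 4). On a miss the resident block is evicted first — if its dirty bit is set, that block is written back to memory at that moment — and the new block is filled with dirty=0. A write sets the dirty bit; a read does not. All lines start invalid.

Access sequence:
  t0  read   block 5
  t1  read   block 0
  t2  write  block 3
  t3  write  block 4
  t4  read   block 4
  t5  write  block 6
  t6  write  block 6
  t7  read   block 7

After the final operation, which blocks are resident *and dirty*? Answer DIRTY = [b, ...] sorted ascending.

DIRTY = [4, 6]

0: R B5 -> L1 miss  d=-]
1: R B0 -> L0 miss  d=-]
2: W B3 -> L3 miss  d=D]
3: W B4 -> L0 miss  d=D]
4: R B4 -> L0 hit  d=D]
5: W B6 -> L2 miss  d=D]
6: W B6 -> L2 hit  d=D]
7: R B7 -> L3 miss wb->B3  d=-]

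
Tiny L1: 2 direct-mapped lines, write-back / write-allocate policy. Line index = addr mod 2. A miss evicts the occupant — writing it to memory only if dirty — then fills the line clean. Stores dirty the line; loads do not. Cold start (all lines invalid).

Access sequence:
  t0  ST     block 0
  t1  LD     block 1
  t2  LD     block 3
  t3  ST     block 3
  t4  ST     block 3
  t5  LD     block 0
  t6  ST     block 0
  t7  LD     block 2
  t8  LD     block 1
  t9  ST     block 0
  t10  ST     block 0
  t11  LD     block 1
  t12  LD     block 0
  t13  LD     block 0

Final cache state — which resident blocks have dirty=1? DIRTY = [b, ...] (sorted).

DIRTY = [0]

0: W B0 -> L0 miss  d=D]
1: R B1 -> L1 miss  d=-]
2: R B3 -> L1 miss  d=-]
3: W B3 -> L1 hit  d=D]
4: W B3 -> L1 hit  d=D]
5: R B0 -> L0 hit  d=D]
6: W B0 -> L0 hit  d=D]
7: R B2 -> L0 miss wb->B0  d=-]
8: R B1 -> L1 miss wb->B3  d=-]
9: W B0 -> L0 miss  d=D]
10: W B0 -> L0 hit  d=D]
11: R B1 -> L1 hit  d=-]
12: R B0 -> L0 hit  d=D]
13: R B0 -> L0 hit  d=D]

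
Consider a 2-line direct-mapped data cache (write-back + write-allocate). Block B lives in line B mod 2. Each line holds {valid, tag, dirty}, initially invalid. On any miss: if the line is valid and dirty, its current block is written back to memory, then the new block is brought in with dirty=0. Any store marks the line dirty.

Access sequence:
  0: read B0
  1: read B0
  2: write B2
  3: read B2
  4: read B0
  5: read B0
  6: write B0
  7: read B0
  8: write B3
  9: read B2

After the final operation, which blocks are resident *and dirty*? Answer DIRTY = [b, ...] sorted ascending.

0: R B0 → L0 miss [-]
1: R B0 → L0 hit [-]
2: W B2 → L0 miss [D]
3: R B2 → L0 hit [D]
4: R B0 → L0 miss wb→B2 [-]
5: R B0 → L0 hit [-]
6: W B0 → L0 hit [D]
7: R B0 → L0 hit [D]
8: W B3 → L1 miss [D]
9: R B2 → L0 miss wb→B0 [-]

DIRTY = [3]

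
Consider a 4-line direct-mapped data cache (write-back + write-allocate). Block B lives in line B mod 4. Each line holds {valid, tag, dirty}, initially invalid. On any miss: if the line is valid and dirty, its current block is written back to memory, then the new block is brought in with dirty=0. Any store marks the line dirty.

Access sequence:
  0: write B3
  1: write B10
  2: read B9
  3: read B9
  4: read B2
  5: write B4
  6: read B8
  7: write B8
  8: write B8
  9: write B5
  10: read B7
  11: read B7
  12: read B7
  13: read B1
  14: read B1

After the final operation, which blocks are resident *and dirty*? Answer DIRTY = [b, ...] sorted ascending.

DIRTY = [8]

0: W B3 → L3 miss [D]
1: W B10 → L2 miss [D]
2: R B9 → L1 miss [-]
3: R B9 → L1 hit [-]
4: R B2 → L2 miss wb→B10 [-]
5: W B4 → L0 miss [D]
6: R B8 → L0 miss wb→B4 [-]
7: W B8 → L0 hit [D]
8: W B8 → L0 hit [D]
9: W B5 → L1 miss [D]
10: R B7 → L3 miss wb→B3 [-]
11: R B7 → L3 hit [-]
12: R B7 → L3 hit [-]
13: R B1 → L1 miss wb→B5 [-]
14: R B1 → L1 hit [-]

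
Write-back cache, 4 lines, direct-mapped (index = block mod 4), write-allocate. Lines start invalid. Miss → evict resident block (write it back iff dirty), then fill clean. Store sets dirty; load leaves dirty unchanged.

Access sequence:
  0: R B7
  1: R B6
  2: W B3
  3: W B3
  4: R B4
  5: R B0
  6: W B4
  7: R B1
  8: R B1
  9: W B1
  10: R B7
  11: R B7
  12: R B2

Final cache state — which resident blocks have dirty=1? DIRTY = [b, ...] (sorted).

0: R B7 -> L3 miss  d=-]
1: R B6 -> L2 miss  d=-]
2: W B3 -> L3 miss  d=D]
3: W B3 -> L3 hit  d=D]
4: R B4 -> L0 miss  d=-]
5: R B0 -> L0 miss  d=-]
6: W B4 -> L0 miss  d=D]
7: R B1 -> L1 miss  d=-]
8: R B1 -> L1 hit  d=-]
9: W B1 -> L1 hit  d=D]
10: R B7 -> L3 miss wb->B3  d=-]
11: R B7 -> L3 hit  d=-]
12: R B2 -> L2 miss  d=-]

DIRTY = [1, 4]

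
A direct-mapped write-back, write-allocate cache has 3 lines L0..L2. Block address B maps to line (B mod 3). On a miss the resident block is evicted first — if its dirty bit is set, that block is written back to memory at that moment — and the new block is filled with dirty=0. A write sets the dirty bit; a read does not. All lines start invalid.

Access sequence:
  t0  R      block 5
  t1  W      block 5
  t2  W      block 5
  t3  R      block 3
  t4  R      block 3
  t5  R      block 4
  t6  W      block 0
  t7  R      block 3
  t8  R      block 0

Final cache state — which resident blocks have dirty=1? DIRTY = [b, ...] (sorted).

DIRTY = [5]

0: R B5 → L2 miss [-]
1: W B5 → L2 hit [D]
2: W B5 → L2 hit [D]
3: R B3 → L0 miss [-]
4: R B3 → L0 hit [-]
5: R B4 → L1 miss [-]
6: W B0 → L0 miss [D]
7: R B3 → L0 miss wb→B0 [-]
8: R B0 → L0 miss [-]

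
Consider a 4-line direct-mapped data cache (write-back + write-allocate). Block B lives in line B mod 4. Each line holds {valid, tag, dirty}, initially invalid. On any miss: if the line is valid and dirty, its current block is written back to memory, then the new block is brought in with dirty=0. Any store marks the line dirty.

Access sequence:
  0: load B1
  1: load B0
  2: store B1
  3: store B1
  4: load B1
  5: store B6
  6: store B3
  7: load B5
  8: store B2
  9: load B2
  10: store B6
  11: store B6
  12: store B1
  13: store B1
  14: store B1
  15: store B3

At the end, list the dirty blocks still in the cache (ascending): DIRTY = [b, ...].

0: R B1 → L1 miss [-]
1: R B0 → L0 miss [-]
2: W B1 → L1 hit [D]
3: W B1 → L1 hit [D]
4: R B1 → L1 hit [D]
5: W B6 → L2 miss [D]
6: W B3 → L3 miss [D]
7: R B5 → L1 miss wb→B1 [-]
8: W B2 → L2 miss wb→B6 [D]
9: R B2 → L2 hit [D]
10: W B6 → L2 miss wb→B2 [D]
11: W B6 → L2 hit [D]
12: W B1 → L1 miss [D]
13: W B1 → L1 hit [D]
14: W B1 → L1 hit [D]
15: W B3 → L3 hit [D]

DIRTY = [1, 3, 6]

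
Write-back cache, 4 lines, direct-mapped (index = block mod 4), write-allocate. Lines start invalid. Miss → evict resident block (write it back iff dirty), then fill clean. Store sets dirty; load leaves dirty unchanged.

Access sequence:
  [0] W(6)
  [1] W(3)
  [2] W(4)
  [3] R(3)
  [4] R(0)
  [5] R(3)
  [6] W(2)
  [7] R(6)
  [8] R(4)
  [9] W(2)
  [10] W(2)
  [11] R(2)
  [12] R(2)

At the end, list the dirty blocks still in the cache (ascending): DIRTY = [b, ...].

  0 | W B6 → L2 miss [D]
  1 | W B3 → L3 miss [D]
  2 | W B4 → L0 miss [D]
  3 | R B3 → L3 hit [D]
  4 | R B0 → L0 miss wb→B4 [-]
  5 | R B3 → L3 hit [D]
  6 | W B2 → L2 miss wb→B6 [D]
  7 | R B6 → L2 miss wb→B2 [-]
  8 | R B4 → L0 miss [-]
  9 | W B2 → L2 miss [D]
  10 | W B2 → L2 hit [D]
  11 | R B2 → L2 hit [D]
  12 | R B2 → L2 hit [D]

DIRTY = [2, 3]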